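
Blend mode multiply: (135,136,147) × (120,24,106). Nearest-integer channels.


Multiply: C = A×B/255, rounded to nearest integer
R: 135×120/255 = 16200/255 ≈ 63.529 → 64
G: 136×24/255 = 3264/255 ≈ 12.800 → 13
B: 147×106/255 = 15582/255 ≈ 61.106 → 61
= RGB(64, 13, 61)


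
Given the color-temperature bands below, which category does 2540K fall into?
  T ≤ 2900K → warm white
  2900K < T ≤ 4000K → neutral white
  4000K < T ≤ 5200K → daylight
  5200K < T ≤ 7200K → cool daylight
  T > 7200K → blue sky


Temperature: 2540K
2540K ≤ 2900K → warm white
Classification: warm white


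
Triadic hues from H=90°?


Triadic: equally spaced at 120° intervals
H1 = 90°
H2 = (90 + 120) mod 360 = 210°
H3 = (90 + 240) mod 360 = 330°
Triadic = 90°, 210°, 330°


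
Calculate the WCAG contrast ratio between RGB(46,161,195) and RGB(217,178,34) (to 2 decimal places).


Linearize each sRGB channel c=v/255: c/12.92 if c ≤ 0.04045 else ((c+0.055)/1.055)^2.4
L = 0.2126×R_lin + 0.7152×G_lin + 0.0722×B_lin
Color 1 (46,161,195):
  R=46: 46/255≈0.1804 > 0.04045 → ((0.1804+0.055)/1.055)^2.4 ≈ 0.02732
  G=161: 161/255≈0.6314 > 0.04045 → ((0.6314+0.055)/1.055)^2.4 ≈ 0.35640
  B=195: 195/255≈0.7647 > 0.04045 → ((0.7647+0.055)/1.055)^2.4 ≈ 0.54572
  L1 = 0.2126×0.02732 + 0.7152×0.35640 + 0.0722×0.54572 ≈ 0.30011
Color 2 (217,178,34):
  R=217: 217/255≈0.8510 > 0.04045 → ((0.8510+0.055)/1.055)^2.4 ≈ 0.69387
  G=178: 178/255≈0.6980 > 0.04045 → ((0.6980+0.055)/1.055)^2.4 ≈ 0.44520
  B=34: 34/255≈0.1333 > 0.04045 → ((0.1333+0.055)/1.055)^2.4 ≈ 0.01600
  L2 = 0.2126×0.69387 + 0.7152×0.44520 + 0.0722×0.01600 ≈ 0.46708
Lighter = 0.46708, Darker = 0.30011
Ratio = (L_lighter + 0.05) / (L_darker + 0.05)
Ratio = (0.46708 + 0.05) / (0.30011 + 0.05) = 0.51708 / 0.35011 ≈ 1.4769
Ratio ≈ 1.48:1


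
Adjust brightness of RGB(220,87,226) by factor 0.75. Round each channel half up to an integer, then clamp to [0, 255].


Multiply each channel by 0.75, round half up, clamp to [0, 255]
R: 220×0.75 = 165
G: 87×0.75 = 65.25 → round → 65
B: 226×0.75 = 169.5 → round → 170
= RGB(165, 65, 170)


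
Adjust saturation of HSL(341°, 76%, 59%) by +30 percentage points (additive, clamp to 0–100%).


Original S = 76%
Adjustment = +30 percentage points
New S = 76 + (30) = 106
Clamp to [0, 100] → 100
= HSL(341°, 100%, 59%)


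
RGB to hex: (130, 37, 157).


R = 130 → 82 (hex)
G = 37 → 25 (hex)
B = 157 → 9D (hex)
Hex = #82259D


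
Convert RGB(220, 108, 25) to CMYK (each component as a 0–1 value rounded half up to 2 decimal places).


R'=220/255≈0.8627, G'=108/255≈0.4235, B'=25/255≈0.0980
K = 1 - max(R',G',B') = 1 - 220/255 = 35/255 = 0.13725… → 0.14
(1-R'-K)/(1-K) simplifies to (max-R)/max with max = 220:
C = (220-220)/220 = 0/220 = 0 → 0.00
M = (220-108)/220 = 112/220 = 0.50909… → 0.51
Y = (220-25)/220 = 195/220 = 0.88636… → 0.89
= CMYK(0.00, 0.51, 0.89, 0.14)


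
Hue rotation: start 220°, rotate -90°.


New hue = (H + rotation) mod 360
New hue = (220 -90) mod 360
= 130 mod 360
= 130°


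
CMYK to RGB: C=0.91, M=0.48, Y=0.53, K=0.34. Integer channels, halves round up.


R = 255 × (1-C) × (1-K) = 255 × 0.09 × 0.66 = 15.147 → 15
G = 255 × (1-M) × (1-K) = 255 × 0.52 × 0.66 = 87.516 → 88
B = 255 × (1-Y) × (1-K) = 255 × 0.47 × 0.66 = 79.101 → 79
= RGB(15, 88, 79)


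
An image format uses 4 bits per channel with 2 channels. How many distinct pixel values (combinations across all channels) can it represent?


Total bits = 4 bits/channel × 2 channels = 8 bits
Distinct pixel values = 2^8
= 256 pixel values


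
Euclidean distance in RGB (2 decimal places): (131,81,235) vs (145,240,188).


d = √[(R₁-R₂)² + (G₁-G₂)² + (B₁-B₂)²]
d = √[(131-145)² + (81-240)² + (235-188)²]
d = √[196 + 25281 + 2209]
d = √27686
d ≈ 166.39


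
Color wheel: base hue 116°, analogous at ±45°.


Base hue: 116°
Left analog: (116 - 45) mod 360 = 71°
Right analog: (116 + 45) mod 360 = 161°
Analogous hues = 71° and 161°


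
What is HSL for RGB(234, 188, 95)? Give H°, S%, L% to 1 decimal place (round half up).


Normalize: R'=234/255≈0.9176, G'=188/255≈0.7373, B'=95/255≈0.3725
Max=234/255, Min=95/255, Δ=Max-Min=139/255
L = (Max+Min)/2 = (234+95)/510 = 329/510 = 0.64509… → L = 64.5%
L > 0.5 → S = Δ/(2-Max-Min) = 139/(510-234-95) = 139/181 = 0.76795… → S = 76.8%
(the 1/255 factors cancel in S and H, so raw channel differences can be used)
Max is R' → H = 60 × (((G-B)/Δ) mod 6) = 60 × (((188-95)/139) mod 6)
  93/139 = 0.6690…
  H = 60 × 0.6690… = 40.143…° → H = 40.1°
= HSL(40.1°, 76.8%, 64.5%)


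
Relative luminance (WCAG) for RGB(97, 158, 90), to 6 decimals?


Linearize each channel (sRGB transfer function): c = v/255; c_lin = c/12.92 if c ≤ 0.04045, else ((c+0.055)/1.055)^2.4
  R: 97/255 ≈ 0.380392 > 0.04045 → ((0.380392+0.055)/1.055)^2.4 ≈ 0.119538
  G: 158/255 ≈ 0.619608 > 0.04045 → ((0.619608+0.055)/1.055)^2.4 ≈ 0.341914
  B: 90/255 ≈ 0.352941 > 0.04045 → ((0.352941+0.055)/1.055)^2.4 ≈ 0.102242
R_lin = 0.119538, G_lin = 0.341914, B_lin = 0.102242
L = 0.2126×R + 0.7152×G + 0.0722×B
L = 0.2126×0.119538 + 0.7152×0.341914 + 0.0722×0.102242
L ≈ 0.277333


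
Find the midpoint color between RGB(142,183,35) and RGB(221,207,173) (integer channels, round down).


Midpoint: each channel = ⌊(C₁+C₂)/2⌋
R: ⌊(142+221)/2⌋ = 181
G: ⌊(183+207)/2⌋ = 195
B: ⌊(35+173)/2⌋ = 104
= RGB(181, 195, 104)


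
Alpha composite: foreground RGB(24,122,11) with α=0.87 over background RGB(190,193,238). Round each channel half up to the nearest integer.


C = α×F + (1-α)×B, with 1-α = 0.13
R: 0.87×24 + 0.13×190 = 20.88 + 24.70 = 45.58 → 46
G: 0.87×122 + 0.13×193 = 106.14 + 25.09 = 131.23 → 131
B: 0.87×11 + 0.13×238 = 9.57 + 30.94 = 40.51 → 41
= RGB(46, 131, 41)


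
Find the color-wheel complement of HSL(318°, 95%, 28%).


Complement = opposite side of color wheel = hue + 180°
H' = (318 + 180) mod 360 = 138°
S and L unchanged.
= HSL(138°, 95%, 28%)


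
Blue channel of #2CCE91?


Color: #2CCE91
R = 2C = 44
G = CE = 206
B = 91 = 145
Blue = 145


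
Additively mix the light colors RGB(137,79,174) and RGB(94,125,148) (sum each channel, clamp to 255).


Additive: each channel = min(255, C₁+C₂)
R: 137+94 = 231 → 231
G: 79+125 = 204 → 204
B: 174+148 = 322 → 255
= RGB(231, 204, 255)


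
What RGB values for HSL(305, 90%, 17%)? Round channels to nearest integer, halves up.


H=305°, S=0.90, L=0.17
C = (1-|2L-1|)×S = (1-|-0.66|)×0.90 = 0.306
H' = H/60 = 305/60 ≈ 5.0833; X = C×(1-|H' mod 2 - 1|) = 0.2805
m = L - C/2 = 0.17 - 0.153 = 0.017
Sector ⌊H'⌋ = 5 → (R',G',B') = (0.306, 0.0, 0.2805)
RGB = ((R'+m)×255, (G'+m)×255, (B'+m)×255) = (82.365, 4.335, 75.8625)
Round half up → RGB(82, 4, 76)


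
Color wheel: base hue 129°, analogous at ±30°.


Base hue: 129°
Left analog: (129 - 30) mod 360 = 99°
Right analog: (129 + 30) mod 360 = 159°
Analogous hues = 99° and 159°


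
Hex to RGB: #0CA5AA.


0C → 12 (R)
A5 → 165 (G)
AA → 170 (B)
= RGB(12, 165, 170)


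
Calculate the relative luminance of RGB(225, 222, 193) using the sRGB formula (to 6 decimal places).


Linearize each channel (sRGB transfer function): c = v/255; c_lin = c/12.92 if c ≤ 0.04045, else ((c+0.055)/1.055)^2.4
  R: 225/255 ≈ 0.882353 > 0.04045 → ((0.882353+0.055)/1.055)^2.4 ≈ 0.752942
  G: 222/255 ≈ 0.870588 > 0.04045 → ((0.870588+0.055)/1.055)^2.4 ≈ 0.730461
  B: 193/255 ≈ 0.756863 > 0.04045 → ((0.756863+0.055)/1.055)^2.4 ≈ 0.533276
R_lin = 0.752942, G_lin = 0.730461, B_lin = 0.533276
L = 0.2126×R + 0.7152×G + 0.0722×B
L = 0.2126×0.752942 + 0.7152×0.730461 + 0.0722×0.533276
L ≈ 0.721004


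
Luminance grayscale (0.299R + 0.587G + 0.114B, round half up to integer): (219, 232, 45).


Gray = 0.299×R + 0.587×G + 0.114×B
Gray = 0.299×219 + 0.587×232 + 0.114×45
Gray = 65.481 + 136.184 + 5.130
Gray = 206.795 → round half up → 207
Gray = 207


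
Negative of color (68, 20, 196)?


Invert: (255-R, 255-G, 255-B)
R: 255-68 = 187
G: 255-20 = 235
B: 255-196 = 59
= RGB(187, 235, 59)


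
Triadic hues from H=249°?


Triadic: equally spaced at 120° intervals
H1 = 249°
H2 = (249 + 120) mod 360 = 9°
H3 = (249 + 240) mod 360 = 129°
Triadic = 249°, 9°, 129°


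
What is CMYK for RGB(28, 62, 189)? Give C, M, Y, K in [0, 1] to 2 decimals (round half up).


R'=28/255≈0.1098, G'=62/255≈0.2431, B'=189/255≈0.7412
K = 1 - max(R',G',B') = 1 - 189/255 = 66/255 = 0.25882… → 0.26
(1-R'-K)/(1-K) simplifies to (max-R)/max with max = 189:
C = (189-28)/189 = 161/189 = 0.85185… → 0.85
M = (189-62)/189 = 127/189 = 0.67195… → 0.67
Y = (189-189)/189 = 0/189 = 0 → 0.00
= CMYK(0.85, 0.67, 0.00, 0.26)


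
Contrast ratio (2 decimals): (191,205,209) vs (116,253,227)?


Linearize each sRGB channel c=v/255: c/12.92 if c ≤ 0.04045 else ((c+0.055)/1.055)^2.4
L = 0.2126×R_lin + 0.7152×G_lin + 0.0722×B_lin
Color 1 (191,205,209):
  R=191: 191/255≈0.7490 > 0.04045 → ((0.7490+0.055)/1.055)^2.4 ≈ 0.52100
  G=205: 205/255≈0.8039 > 0.04045 → ((0.8039+0.055)/1.055)^2.4 ≈ 0.61050
  B=209: 209/255≈0.8196 > 0.04045 → ((0.8196+0.055)/1.055)^2.4 ≈ 0.63760
  L1 = 0.2126×0.52100 + 0.7152×0.61050 + 0.0722×0.63760 ≈ 0.59342
Color 2 (116,253,227):
  R=116: 116/255≈0.4549 > 0.04045 → ((0.4549+0.055)/1.055)^2.4 ≈ 0.17465
  G=253: 253/255≈0.9922 > 0.04045 → ((0.9922+0.055)/1.055)^2.4 ≈ 0.98225
  B=227: 227/255≈0.8902 > 0.04045 → ((0.8902+0.055)/1.055)^2.4 ≈ 0.76815
  L2 = 0.2126×0.17465 + 0.7152×0.98225 + 0.0722×0.76815 ≈ 0.79510
Lighter = 0.79510, Darker = 0.59342
Ratio = (L_lighter + 0.05) / (L_darker + 0.05)
Ratio = (0.79510 + 0.05) / (0.59342 + 0.05) = 0.84510 / 0.64342 ≈ 1.3134
Ratio ≈ 1.31:1


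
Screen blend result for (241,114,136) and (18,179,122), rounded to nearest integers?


Screen: C = 255 - (255-A)×(255-B)/255, rounded to nearest integer
R: 255 - (255-241)×(255-18)/255 = 255 - 3318/255 ≈ 255 - 13.012 = 241.988 → 242
G: 255 - (255-114)×(255-179)/255 = 255 - 10716/255 ≈ 255 - 42.024 = 212.976 → 213
B: 255 - (255-136)×(255-122)/255 = 255 - 15827/255 ≈ 255 - 62.067 = 192.933 → 193
= RGB(242, 213, 193)


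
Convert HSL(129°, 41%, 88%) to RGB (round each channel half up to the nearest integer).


H=129°, S=0.41, L=0.88
C = (1-|2L-1|)×S = (1-|0.76|)×0.41 = 0.0984
H' = H/60 = 129/60 ≈ 2.1500; X = C×(1-|H' mod 2 - 1|) = 0.01476
m = L - C/2 = 0.88 - 0.0492 = 0.8308
Sector ⌊H'⌋ = 2 → (R',G',B') = (0.0, 0.0984, 0.01476)
RGB = ((R'+m)×255, (G'+m)×255, (B'+m)×255) = (211.854, 236.946, 215.6178)
Round half up → RGB(212, 237, 216)


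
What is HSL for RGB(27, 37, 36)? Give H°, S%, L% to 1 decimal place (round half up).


Normalize: R'=27/255≈0.1059, G'=37/255≈0.1451, B'=36/255≈0.1412
Max=37/255, Min=27/255, Δ=Max-Min=10/255
L = (Max+Min)/2 = (37+27)/510 = 64/510 = 0.12549… → L = 12.5%
L ≤ 0.5 → S = Δ/(Max+Min) = 10/(37+27) = 10/64 = 0.15625 → S = 15.6%
(the 1/255 factors cancel in S and H, so raw channel differences can be used)
Max is G' → H = 60 × ((B-R)/Δ + 2) = 60 × ((36-27)/10 + 2)
  9/10 + 2 = 0.9 + 2 = 2.9
  H = 60 × 2.9 = 174° → H = 174.0°
= HSL(174.0°, 15.6%, 12.5%)


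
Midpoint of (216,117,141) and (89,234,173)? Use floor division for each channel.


Midpoint: each channel = ⌊(C₁+C₂)/2⌋
R: ⌊(216+89)/2⌋ = 152
G: ⌊(117+234)/2⌋ = 175
B: ⌊(141+173)/2⌋ = 157
= RGB(152, 175, 157)


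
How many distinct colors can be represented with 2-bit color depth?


Colors = 2^bits = 2^2
= 4 colors


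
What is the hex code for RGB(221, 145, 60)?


R = 221 → DD (hex)
G = 145 → 91 (hex)
B = 60 → 3C (hex)
Hex = #DD913C


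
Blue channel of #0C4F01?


Color: #0C4F01
R = 0C = 12
G = 4F = 79
B = 01 = 1
Blue = 1


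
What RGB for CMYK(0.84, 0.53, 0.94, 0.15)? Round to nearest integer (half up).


R = 255 × (1-C) × (1-K) = 255 × 0.16 × 0.85 = 34.68 → 35
G = 255 × (1-M) × (1-K) = 255 × 0.47 × 0.85 = 101.8725 → 102
B = 255 × (1-Y) × (1-K) = 255 × 0.06 × 0.85 = 13.005 → 13
= RGB(35, 102, 13)


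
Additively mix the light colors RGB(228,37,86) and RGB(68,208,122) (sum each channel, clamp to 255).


Additive: each channel = min(255, C₁+C₂)
R: 228+68 = 296 → 255
G: 37+208 = 245 → 245
B: 86+122 = 208 → 208
= RGB(255, 245, 208)


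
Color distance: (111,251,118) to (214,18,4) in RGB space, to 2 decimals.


d = √[(R₁-R₂)² + (G₁-G₂)² + (B₁-B₂)²]
d = √[(111-214)² + (251-18)² + (118-4)²]
d = √[10609 + 54289 + 12996]
d = √77894
d ≈ 279.09


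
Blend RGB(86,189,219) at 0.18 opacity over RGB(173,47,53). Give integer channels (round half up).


C = α×F + (1-α)×B, with 1-α = 0.82
R: 0.18×86 + 0.82×173 = 15.48 + 141.86 = 157.34 → 157
G: 0.18×189 + 0.82×47 = 34.02 + 38.54 = 72.56 → 73
B: 0.18×219 + 0.82×53 = 39.42 + 43.46 = 82.88 → 83
= RGB(157, 73, 83)


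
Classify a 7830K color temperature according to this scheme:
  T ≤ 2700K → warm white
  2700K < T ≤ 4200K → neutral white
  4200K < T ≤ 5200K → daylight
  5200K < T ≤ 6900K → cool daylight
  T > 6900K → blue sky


Temperature: 7830K
7830K > 6900K → blue sky
Classification: blue sky


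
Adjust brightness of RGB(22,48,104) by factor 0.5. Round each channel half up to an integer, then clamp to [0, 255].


Multiply each channel by 0.5, round half up, clamp to [0, 255]
R: 22×0.5 = 11
G: 48×0.5 = 24
B: 104×0.5 = 52
= RGB(11, 24, 52)


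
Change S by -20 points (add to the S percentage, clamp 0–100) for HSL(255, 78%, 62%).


Original S = 78%
Adjustment = -20 percentage points
New S = 78 + (-20) = 58
Clamp to [0, 100] → 58
= HSL(255°, 58%, 62%)


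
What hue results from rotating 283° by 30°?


New hue = (H + rotation) mod 360
New hue = (283 + 30) mod 360
= 313 mod 360
= 313°


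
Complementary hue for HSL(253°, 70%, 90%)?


Complement = opposite side of color wheel = hue + 180°
H' = (253 + 180) mod 360 = 73°
S and L unchanged.
= HSL(73°, 70%, 90%)


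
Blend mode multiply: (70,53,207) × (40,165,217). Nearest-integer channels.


Multiply: C = A×B/255, rounded to nearest integer
R: 70×40/255 = 2800/255 ≈ 10.980 → 11
G: 53×165/255 = 8745/255 ≈ 34.294 → 34
B: 207×217/255 = 44919/255 ≈ 176.153 → 176
= RGB(11, 34, 176)


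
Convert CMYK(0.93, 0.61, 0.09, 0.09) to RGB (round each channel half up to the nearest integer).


R = 255 × (1-C) × (1-K) = 255 × 0.07 × 0.91 = 16.2435 → 16
G = 255 × (1-M) × (1-K) = 255 × 0.39 × 0.91 = 90.4995 → 90
B = 255 × (1-Y) × (1-K) = 255 × 0.91 × 0.91 = 211.1655 → 211
= RGB(16, 90, 211)


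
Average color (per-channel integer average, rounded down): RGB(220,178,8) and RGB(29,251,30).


Midpoint: each channel = ⌊(C₁+C₂)/2⌋
R: ⌊(220+29)/2⌋ = 124
G: ⌊(178+251)/2⌋ = 214
B: ⌊(8+30)/2⌋ = 19
= RGB(124, 214, 19)


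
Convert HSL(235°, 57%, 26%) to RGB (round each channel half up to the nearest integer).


H=235°, S=0.57, L=0.26
C = (1-|2L-1|)×S = (1-|-0.48|)×0.57 = 0.2964
H' = H/60 = 235/60 ≈ 3.9167; X = C×(1-|H' mod 2 - 1|) = 0.0247
m = L - C/2 = 0.26 - 0.1482 = 0.1118
Sector ⌊H'⌋ = 3 → (R',G',B') = (0.0, 0.0247, 0.2964)
RGB = ((R'+m)×255, (G'+m)×255, (B'+m)×255) = (28.509, 34.8075, 104.091)
Round half up → RGB(29, 35, 104)


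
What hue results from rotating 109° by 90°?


New hue = (H + rotation) mod 360
New hue = (109 + 90) mod 360
= 199 mod 360
= 199°


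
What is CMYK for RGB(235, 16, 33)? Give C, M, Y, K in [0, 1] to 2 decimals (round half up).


R'=235/255≈0.9216, G'=16/255≈0.0627, B'=33/255≈0.1294
K = 1 - max(R',G',B') = 1 - 235/255 = 20/255 = 0.07843… → 0.08
(1-R'-K)/(1-K) simplifies to (max-R)/max with max = 235:
C = (235-235)/235 = 0/235 = 0 → 0.00
M = (235-16)/235 = 219/235 = 0.93191… → 0.93
Y = (235-33)/235 = 202/235 = 0.85957… → 0.86
= CMYK(0.00, 0.93, 0.86, 0.08)


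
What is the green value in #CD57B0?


Color: #CD57B0
R = CD = 205
G = 57 = 87
B = B0 = 176
Green = 87


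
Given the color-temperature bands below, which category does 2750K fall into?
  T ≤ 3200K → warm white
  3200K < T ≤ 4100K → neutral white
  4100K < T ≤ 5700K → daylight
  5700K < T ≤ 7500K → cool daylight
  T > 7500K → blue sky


Temperature: 2750K
2750K ≤ 3200K → warm white
Classification: warm white


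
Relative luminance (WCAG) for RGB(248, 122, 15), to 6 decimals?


Linearize each channel (sRGB transfer function): c = v/255; c_lin = c/12.92 if c ≤ 0.04045, else ((c+0.055)/1.055)^2.4
  R: 248/255 ≈ 0.972549 > 0.04045 → ((0.972549+0.055)/1.055)^2.4 ≈ 0.938686
  G: 122/255 ≈ 0.478431 > 0.04045 → ((0.478431+0.055)/1.055)^2.4 ≈ 0.194618
  B: 15/255 ≈ 0.058824 > 0.04045 → ((0.058824+0.055)/1.055)^2.4 ≈ 0.004777
R_lin = 0.938686, G_lin = 0.194618, B_lin = 0.004777
L = 0.2126×R + 0.7152×G + 0.0722×B
L = 0.2126×0.938686 + 0.7152×0.194618 + 0.0722×0.004777
L ≈ 0.339100


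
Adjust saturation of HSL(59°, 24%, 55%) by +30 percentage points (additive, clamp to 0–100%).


Original S = 24%
Adjustment = +30 percentage points
New S = 24 + (30) = 54
Clamp to [0, 100] → 54
= HSL(59°, 54%, 55%)


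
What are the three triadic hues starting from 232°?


Triadic: equally spaced at 120° intervals
H1 = 232°
H2 = (232 + 120) mod 360 = 352°
H3 = (232 + 240) mod 360 = 112°
Triadic = 232°, 352°, 112°


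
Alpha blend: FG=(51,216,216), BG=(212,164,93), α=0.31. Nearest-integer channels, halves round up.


C = α×F + (1-α)×B, with 1-α = 0.69
R: 0.31×51 + 0.69×212 = 15.81 + 146.28 = 162.09 → 162
G: 0.31×216 + 0.69×164 = 66.96 + 113.16 = 180.12 → 180
B: 0.31×216 + 0.69×93 = 66.96 + 64.17 = 131.13 → 131
= RGB(162, 180, 131)


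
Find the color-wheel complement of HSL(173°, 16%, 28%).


Complement = opposite side of color wheel = hue + 180°
H' = (173 + 180) mod 360 = 353°
S and L unchanged.
= HSL(353°, 16%, 28%)


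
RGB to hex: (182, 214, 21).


R = 182 → B6 (hex)
G = 214 → D6 (hex)
B = 21 → 15 (hex)
Hex = #B6D615


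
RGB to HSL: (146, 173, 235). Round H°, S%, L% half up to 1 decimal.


Normalize: R'=146/255≈0.5725, G'=173/255≈0.6784, B'=235/255≈0.9216
Max=235/255, Min=146/255, Δ=Max-Min=89/255
L = (Max+Min)/2 = (235+146)/510 = 381/510 = 0.74705… → L = 74.7%
L > 0.5 → S = Δ/(2-Max-Min) = 89/(510-235-146) = 89/129 = 0.68992… → S = 69.0%
(the 1/255 factors cancel in S and H, so raw channel differences can be used)
Max is B' → H = 60 × ((R-G)/Δ + 4) = 60 × ((146-173)/89 + 4)
  -27/89 + 4 = -0.3033… + 4 = 3.6966…
  H = 60 × 3.6966… = 221.797…° → H = 221.8°
= HSL(221.8°, 69.0%, 74.7%)


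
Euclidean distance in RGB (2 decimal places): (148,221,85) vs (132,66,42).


d = √[(R₁-R₂)² + (G₁-G₂)² + (B₁-B₂)²]
d = √[(148-132)² + (221-66)² + (85-42)²]
d = √[256 + 24025 + 1849]
d = √26130
d ≈ 161.65


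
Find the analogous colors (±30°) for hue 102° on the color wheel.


Base hue: 102°
Left analog: (102 - 30) mod 360 = 72°
Right analog: (102 + 30) mod 360 = 132°
Analogous hues = 72° and 132°


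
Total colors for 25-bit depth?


Colors = 2^bits = 2^25
= 33,554,432 colors


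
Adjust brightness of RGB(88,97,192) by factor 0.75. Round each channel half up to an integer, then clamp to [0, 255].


Multiply each channel by 0.75, round half up, clamp to [0, 255]
R: 88×0.75 = 66
G: 97×0.75 = 72.75 → round → 73
B: 192×0.75 = 144
= RGB(66, 73, 144)


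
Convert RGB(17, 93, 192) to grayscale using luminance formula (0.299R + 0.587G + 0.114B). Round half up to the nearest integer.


Gray = 0.299×R + 0.587×G + 0.114×B
Gray = 0.299×17 + 0.587×93 + 0.114×192
Gray = 5.083 + 54.591 + 21.888
Gray = 81.562 → round half up → 82
Gray = 82


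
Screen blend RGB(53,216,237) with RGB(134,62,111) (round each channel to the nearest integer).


Screen: C = 255 - (255-A)×(255-B)/255, rounded to nearest integer
R: 255 - (255-53)×(255-134)/255 = 255 - 24442/255 ≈ 255 - 95.851 = 159.149 → 159
G: 255 - (255-216)×(255-62)/255 = 255 - 7527/255 ≈ 255 - 29.518 = 225.482 → 225
B: 255 - (255-237)×(255-111)/255 = 255 - 2592/255 ≈ 255 - 10.165 = 244.835 → 245
= RGB(159, 225, 245)


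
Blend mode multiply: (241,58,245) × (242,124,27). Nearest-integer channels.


Multiply: C = A×B/255, rounded to nearest integer
R: 241×242/255 = 58322/255 ≈ 228.714 → 229
G: 58×124/255 = 7192/255 ≈ 28.204 → 28
B: 245×27/255 = 6615/255 ≈ 25.941 → 26
= RGB(229, 28, 26)


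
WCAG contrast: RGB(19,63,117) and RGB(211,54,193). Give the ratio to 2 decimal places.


Linearize each sRGB channel c=v/255: c/12.92 if c ≤ 0.04045 else ((c+0.055)/1.055)^2.4
L = 0.2126×R_lin + 0.7152×G_lin + 0.0722×B_lin
Color 1 (19,63,117):
  R=19: 19/255≈0.0745 > 0.04045 → ((0.0745+0.055)/1.055)^2.4 ≈ 0.00651
  G=63: 63/255≈0.2471 > 0.04045 → ((0.2471+0.055)/1.055)^2.4 ≈ 0.04971
  B=117: 117/255≈0.4588 > 0.04045 → ((0.4588+0.055)/1.055)^2.4 ≈ 0.17789
  L1 = 0.2126×0.00651 + 0.7152×0.04971 + 0.0722×0.17789 ≈ 0.04978
Color 2 (211,54,193):
  R=211: 211/255≈0.8275 > 0.04045 → ((0.8275+0.055)/1.055)^2.4 ≈ 0.65141
  G=54: 54/255≈0.2118 > 0.04045 → ((0.2118+0.055)/1.055)^2.4 ≈ 0.03689
  B=193: 193/255≈0.7569 > 0.04045 → ((0.7569+0.055)/1.055)^2.4 ≈ 0.53328
  L2 = 0.2126×0.65141 + 0.7152×0.03689 + 0.0722×0.53328 ≈ 0.20337
Lighter = 0.20337, Darker = 0.04978
Ratio = (L_lighter + 0.05) / (L_darker + 0.05)
Ratio = (0.20337 + 0.05) / (0.04978 + 0.05) = 0.25337 / 0.09978 ≈ 2.5394
Ratio ≈ 2.54:1


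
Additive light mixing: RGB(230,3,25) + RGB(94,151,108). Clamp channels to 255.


Additive: each channel = min(255, C₁+C₂)
R: 230+94 = 324 → 255
G: 3+151 = 154 → 154
B: 25+108 = 133 → 133
= RGB(255, 154, 133)


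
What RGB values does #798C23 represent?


79 → 121 (R)
8C → 140 (G)
23 → 35 (B)
= RGB(121, 140, 35)


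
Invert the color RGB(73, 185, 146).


Invert: (255-R, 255-G, 255-B)
R: 255-73 = 182
G: 255-185 = 70
B: 255-146 = 109
= RGB(182, 70, 109)


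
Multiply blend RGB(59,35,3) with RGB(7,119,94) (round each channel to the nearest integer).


Multiply: C = A×B/255, rounded to nearest integer
R: 59×7/255 = 413/255 ≈ 1.620 → 2
G: 35×119/255 = 4165/255 ≈ 16.333 → 16
B: 3×94/255 = 282/255 ≈ 1.106 → 1
= RGB(2, 16, 1)


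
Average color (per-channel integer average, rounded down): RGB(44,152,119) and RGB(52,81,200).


Midpoint: each channel = ⌊(C₁+C₂)/2⌋
R: ⌊(44+52)/2⌋ = 48
G: ⌊(152+81)/2⌋ = 116
B: ⌊(119+200)/2⌋ = 159
= RGB(48, 116, 159)


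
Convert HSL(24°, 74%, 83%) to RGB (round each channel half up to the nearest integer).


H=24°, S=0.74, L=0.83
C = (1-|2L-1|)×S = (1-|0.66|)×0.74 = 0.2516
H' = H/60 = 24/60 ≈ 0.4000; X = C×(1-|H' mod 2 - 1|) = 0.10064
m = L - C/2 = 0.83 - 0.1258 = 0.7042
Sector ⌊H'⌋ = 0 → (R',G',B') = (0.2516, 0.10064, 0.0)
RGB = ((R'+m)×255, (G'+m)×255, (B'+m)×255) = (243.729, 205.2342, 179.571)
Round half up → RGB(244, 205, 180)


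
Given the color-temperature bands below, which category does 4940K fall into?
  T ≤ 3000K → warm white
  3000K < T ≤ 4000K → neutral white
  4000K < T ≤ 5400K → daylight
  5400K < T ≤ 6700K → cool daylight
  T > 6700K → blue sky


Temperature: 4940K
4000K < 4940K ≤ 5400K → daylight
Classification: daylight


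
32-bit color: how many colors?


Colors = 2^bits = 2^32
= 4,294,967,296 colors


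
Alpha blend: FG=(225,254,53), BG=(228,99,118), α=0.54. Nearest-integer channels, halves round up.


C = α×F + (1-α)×B, with 1-α = 0.46
R: 0.54×225 + 0.46×228 = 121.50 + 104.88 = 226.38 → 226
G: 0.54×254 + 0.46×99 = 137.16 + 45.54 = 182.70 → 183
B: 0.54×53 + 0.46×118 = 28.62 + 54.28 = 82.90 → 83
= RGB(226, 183, 83)


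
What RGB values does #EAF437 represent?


EA → 234 (R)
F4 → 244 (G)
37 → 55 (B)
= RGB(234, 244, 55)


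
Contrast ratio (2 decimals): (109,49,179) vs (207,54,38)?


Linearize each sRGB channel c=v/255: c/12.92 if c ≤ 0.04045 else ((c+0.055)/1.055)^2.4
L = 0.2126×R_lin + 0.7152×G_lin + 0.0722×B_lin
Color 1 (109,49,179):
  R=109: 109/255≈0.4275 > 0.04045 → ((0.4275+0.055)/1.055)^2.4 ≈ 0.15293
  G=49: 49/255≈0.1922 > 0.04045 → ((0.1922+0.055)/1.055)^2.4 ≈ 0.03071
  B=179: 179/255≈0.7020 > 0.04045 → ((0.7020+0.055)/1.055)^2.4 ≈ 0.45079
  L1 = 0.2126×0.15293 + 0.7152×0.03071 + 0.0722×0.45079 ≈ 0.08703
Color 2 (207,54,38):
  R=207: 207/255≈0.8118 > 0.04045 → ((0.8118+0.055)/1.055)^2.4 ≈ 0.62396
  G=54: 54/255≈0.2118 > 0.04045 → ((0.2118+0.055)/1.055)^2.4 ≈ 0.03689
  B=38: 38/255≈0.1490 > 0.04045 → ((0.1490+0.055)/1.055)^2.4 ≈ 0.01938
  L2 = 0.2126×0.62396 + 0.7152×0.03689 + 0.0722×0.01938 ≈ 0.16044
Lighter = 0.16044, Darker = 0.08703
Ratio = (L_lighter + 0.05) / (L_darker + 0.05)
Ratio = (0.16044 + 0.05) / (0.08703 + 0.05) = 0.21044 / 0.13703 ≈ 1.5358
Ratio ≈ 1.54:1


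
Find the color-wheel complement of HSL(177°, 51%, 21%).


Complement = opposite side of color wheel = hue + 180°
H' = (177 + 180) mod 360 = 357°
S and L unchanged.
= HSL(357°, 51%, 21%)


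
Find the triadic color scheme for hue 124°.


Triadic: equally spaced at 120° intervals
H1 = 124°
H2 = (124 + 120) mod 360 = 244°
H3 = (124 + 240) mod 360 = 4°
Triadic = 124°, 244°, 4°


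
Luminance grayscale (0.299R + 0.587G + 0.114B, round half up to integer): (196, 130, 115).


Gray = 0.299×R + 0.587×G + 0.114×B
Gray = 0.299×196 + 0.587×130 + 0.114×115
Gray = 58.604 + 76.310 + 13.110
Gray = 148.024 → round half up → 148
Gray = 148


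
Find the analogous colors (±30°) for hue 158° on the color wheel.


Base hue: 158°
Left analog: (158 - 30) mod 360 = 128°
Right analog: (158 + 30) mod 360 = 188°
Analogous hues = 128° and 188°


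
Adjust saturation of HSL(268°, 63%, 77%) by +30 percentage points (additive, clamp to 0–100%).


Original S = 63%
Adjustment = +30 percentage points
New S = 63 + (30) = 93
Clamp to [0, 100] → 93
= HSL(268°, 93%, 77%)


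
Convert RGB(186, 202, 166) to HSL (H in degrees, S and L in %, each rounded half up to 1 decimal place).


Normalize: R'=186/255≈0.7294, G'=202/255≈0.7922, B'=166/255≈0.6510
Max=202/255, Min=166/255, Δ=Max-Min=36/255
L = (Max+Min)/2 = (202+166)/510 = 368/510 = 0.72156… → L = 72.2%
L > 0.5 → S = Δ/(2-Max-Min) = 36/(510-202-166) = 36/142 = 0.25352… → S = 25.4%
(the 1/255 factors cancel in S and H, so raw channel differences can be used)
Max is G' → H = 60 × ((B-R)/Δ + 2) = 60 × ((166-186)/36 + 2)
  -20/36 + 2 = -0.5555… + 2 = 1.4444…
  H = 60 × 1.4444… = 86.666…° → H = 86.7°
= HSL(86.7°, 25.4%, 72.2%)


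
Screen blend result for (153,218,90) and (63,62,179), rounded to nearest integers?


Screen: C = 255 - (255-A)×(255-B)/255, rounded to nearest integer
R: 255 - (255-153)×(255-63)/255 = 255 - 19584/255 ≈ 255 - 76.800 = 178.200 → 178
G: 255 - (255-218)×(255-62)/255 = 255 - 7141/255 ≈ 255 - 28.004 = 226.996 → 227
B: 255 - (255-90)×(255-179)/255 = 255 - 12540/255 ≈ 255 - 49.176 = 205.824 → 206
= RGB(178, 227, 206)


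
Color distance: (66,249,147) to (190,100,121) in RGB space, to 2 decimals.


d = √[(R₁-R₂)² + (G₁-G₂)² + (B₁-B₂)²]
d = √[(66-190)² + (249-100)² + (147-121)²]
d = √[15376 + 22201 + 676]
d = √38253
d ≈ 195.58


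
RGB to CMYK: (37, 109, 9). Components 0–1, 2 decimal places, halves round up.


R'=37/255≈0.1451, G'=109/255≈0.4275, B'=9/255≈0.0353
K = 1 - max(R',G',B') = 1 - 109/255 = 146/255 = 0.57254… → 0.57
(1-R'-K)/(1-K) simplifies to (max-R)/max with max = 109:
C = (109-37)/109 = 72/109 = 0.66055… → 0.66
M = (109-109)/109 = 0/109 = 0 → 0.00
Y = (109-9)/109 = 100/109 = 0.91743… → 0.92
= CMYK(0.66, 0.00, 0.92, 0.57)


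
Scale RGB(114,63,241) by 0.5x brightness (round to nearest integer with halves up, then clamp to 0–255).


Multiply each channel by 0.5, round half up, clamp to [0, 255]
R: 114×0.5 = 57
G: 63×0.5 = 31.5 → round → 32
B: 241×0.5 = 120.5 → round → 121
= RGB(57, 32, 121)


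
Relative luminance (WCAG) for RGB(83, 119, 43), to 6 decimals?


Linearize each channel (sRGB transfer function): c = v/255; c_lin = c/12.92 if c ≤ 0.04045, else ((c+0.055)/1.055)^2.4
  R: 83/255 ≈ 0.325490 > 0.04045 → ((0.325490+0.055)/1.055)^2.4 ≈ 0.086500
  G: 119/255 ≈ 0.466667 > 0.04045 → ((0.466667+0.055)/1.055)^2.4 ≈ 0.184475
  B: 43/255 ≈ 0.168627 > 0.04045 → ((0.168627+0.055)/1.055)^2.4 ≈ 0.024158
R_lin = 0.086500, G_lin = 0.184475, B_lin = 0.024158
L = 0.2126×R + 0.7152×G + 0.0722×B
L = 0.2126×0.086500 + 0.7152×0.184475 + 0.0722×0.024158
L ≈ 0.152071


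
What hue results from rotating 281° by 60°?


New hue = (H + rotation) mod 360
New hue = (281 + 60) mod 360
= 341 mod 360
= 341°


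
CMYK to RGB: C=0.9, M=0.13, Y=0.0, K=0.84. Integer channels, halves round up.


R = 255 × (1-C) × (1-K) = 255 × 0.10 × 0.16 = 4.08 → 4
G = 255 × (1-M) × (1-K) = 255 × 0.87 × 0.16 = 35.496 → 35
B = 255 × (1-Y) × (1-K) = 255 × 1.00 × 0.16 = 40.8 → 41
= RGB(4, 35, 41)


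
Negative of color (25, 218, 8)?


Invert: (255-R, 255-G, 255-B)
R: 255-25 = 230
G: 255-218 = 37
B: 255-8 = 247
= RGB(230, 37, 247)


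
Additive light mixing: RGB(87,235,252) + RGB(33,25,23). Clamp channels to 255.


Additive: each channel = min(255, C₁+C₂)
R: 87+33 = 120 → 120
G: 235+25 = 260 → 255
B: 252+23 = 275 → 255
= RGB(120, 255, 255)


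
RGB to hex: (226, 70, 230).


R = 226 → E2 (hex)
G = 70 → 46 (hex)
B = 230 → E6 (hex)
Hex = #E246E6


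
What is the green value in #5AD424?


Color: #5AD424
R = 5A = 90
G = D4 = 212
B = 24 = 36
Green = 212


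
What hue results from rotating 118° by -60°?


New hue = (H + rotation) mod 360
New hue = (118 -60) mod 360
= 58 mod 360
= 58°


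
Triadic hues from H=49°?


Triadic: equally spaced at 120° intervals
H1 = 49°
H2 = (49 + 120) mod 360 = 169°
H3 = (49 + 240) mod 360 = 289°
Triadic = 49°, 169°, 289°


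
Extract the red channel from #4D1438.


Color: #4D1438
R = 4D = 77
G = 14 = 20
B = 38 = 56
Red = 77


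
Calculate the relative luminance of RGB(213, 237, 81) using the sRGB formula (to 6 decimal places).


Linearize each channel (sRGB transfer function): c = v/255; c_lin = c/12.92 if c ≤ 0.04045, else ((c+0.055)/1.055)^2.4
  R: 213/255 ≈ 0.835294 > 0.04045 → ((0.835294+0.055)/1.055)^2.4 ≈ 0.665387
  G: 237/255 ≈ 0.929412 > 0.04045 → ((0.929412+0.055)/1.055)^2.4 ≈ 0.846873
  B: 81/255 ≈ 0.317647 > 0.04045 → ((0.317647+0.055)/1.055)^2.4 ≈ 0.082283
R_lin = 0.665387, G_lin = 0.846873, B_lin = 0.082283
L = 0.2126×R + 0.7152×G + 0.0722×B
L = 0.2126×0.665387 + 0.7152×0.846873 + 0.0722×0.082283
L ≈ 0.753086


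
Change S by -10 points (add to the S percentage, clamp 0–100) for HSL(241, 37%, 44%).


Original S = 37%
Adjustment = -10 percentage points
New S = 37 + (-10) = 27
Clamp to [0, 100] → 27
= HSL(241°, 27%, 44%)


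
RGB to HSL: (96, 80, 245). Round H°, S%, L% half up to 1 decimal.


Normalize: R'=96/255≈0.3765, G'=80/255≈0.3137, B'=245/255≈0.9608
Max=245/255, Min=80/255, Δ=Max-Min=165/255
L = (Max+Min)/2 = (245+80)/510 = 325/510 = 0.63725… → L = 63.7%
L > 0.5 → S = Δ/(2-Max-Min) = 165/(510-245-80) = 165/185 = 0.89189… → S = 89.2%
(the 1/255 factors cancel in S and H, so raw channel differences can be used)
Max is B' → H = 60 × ((R-G)/Δ + 4) = 60 × ((96-80)/165 + 4)
  16/165 + 4 = 0.0969… + 4 = 4.0969…
  H = 60 × 4.0969… = 245.818…° → H = 245.8°
= HSL(245.8°, 89.2%, 63.7%)


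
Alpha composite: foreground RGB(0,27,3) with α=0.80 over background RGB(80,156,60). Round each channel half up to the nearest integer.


C = α×F + (1-α)×B, with 1-α = 0.20
R: 0.80×0 + 0.20×80 = 0.00 + 16.00 = 16.00 → 16
G: 0.80×27 + 0.20×156 = 21.60 + 31.20 = 52.80 → 53
B: 0.80×3 + 0.20×60 = 2.40 + 12.00 = 14.40 → 14
= RGB(16, 53, 14)


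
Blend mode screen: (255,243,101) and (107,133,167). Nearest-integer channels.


Screen: C = 255 - (255-A)×(255-B)/255, rounded to nearest integer
R: 255 - (255-255)×(255-107)/255 = 255 - 0/255 ≈ 255 - 0.000 = 255.000 → 255
G: 255 - (255-243)×(255-133)/255 = 255 - 1464/255 ≈ 255 - 5.741 = 249.259 → 249
B: 255 - (255-101)×(255-167)/255 = 255 - 13552/255 ≈ 255 - 53.145 = 201.855 → 202
= RGB(255, 249, 202)


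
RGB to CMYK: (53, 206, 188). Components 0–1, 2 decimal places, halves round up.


R'=53/255≈0.2078, G'=206/255≈0.8078, B'=188/255≈0.7373
K = 1 - max(R',G',B') = 1 - 206/255 = 49/255 = 0.19215… → 0.19
(1-R'-K)/(1-K) simplifies to (max-R)/max with max = 206:
C = (206-53)/206 = 153/206 = 0.74271… → 0.74
M = (206-206)/206 = 0/206 = 0 → 0.00
Y = (206-188)/206 = 18/206 = 0.08737… → 0.09
= CMYK(0.74, 0.00, 0.09, 0.19)


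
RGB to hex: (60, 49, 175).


R = 60 → 3C (hex)
G = 49 → 31 (hex)
B = 175 → AF (hex)
Hex = #3C31AF


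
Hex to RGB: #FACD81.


FA → 250 (R)
CD → 205 (G)
81 → 129 (B)
= RGB(250, 205, 129)


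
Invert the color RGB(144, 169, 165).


Invert: (255-R, 255-G, 255-B)
R: 255-144 = 111
G: 255-169 = 86
B: 255-165 = 90
= RGB(111, 86, 90)


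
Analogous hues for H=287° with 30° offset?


Base hue: 287°
Left analog: (287 - 30) mod 360 = 257°
Right analog: (287 + 30) mod 360 = 317°
Analogous hues = 257° and 317°


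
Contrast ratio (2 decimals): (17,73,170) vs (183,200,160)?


Linearize each sRGB channel c=v/255: c/12.92 if c ≤ 0.04045 else ((c+0.055)/1.055)^2.4
L = 0.2126×R_lin + 0.7152×G_lin + 0.0722×B_lin
Color 1 (17,73,170):
  R=17: 17/255≈0.0667 > 0.04045 → ((0.0667+0.055)/1.055)^2.4 ≈ 0.00561
  G=73: 73/255≈0.2863 > 0.04045 → ((0.2863+0.055)/1.055)^2.4 ≈ 0.06663
  B=170: 170/255≈0.6667 > 0.04045 → ((0.6667+0.055)/1.055)^2.4 ≈ 0.40198
  L1 = 0.2126×0.00561 + 0.7152×0.06663 + 0.0722×0.40198 ≈ 0.07787
Color 2 (183,200,160):
  R=183: 183/255≈0.7176 > 0.04045 → ((0.7176+0.055)/1.055)^2.4 ≈ 0.47353
  G=200: 200/255≈0.7843 > 0.04045 → ((0.7843+0.055)/1.055)^2.4 ≈ 0.57758
  B=160: 160/255≈0.6275 > 0.04045 → ((0.6275+0.055)/1.055)^2.4 ≈ 0.35153
  L2 = 0.2126×0.47353 + 0.7152×0.57758 + 0.0722×0.35153 ≈ 0.53914
Lighter = 0.53914, Darker = 0.07787
Ratio = (L_lighter + 0.05) / (L_darker + 0.05)
Ratio = (0.53914 + 0.05) / (0.07787 + 0.05) = 0.58914 / 0.12787 ≈ 4.6075
Ratio ≈ 4.61:1


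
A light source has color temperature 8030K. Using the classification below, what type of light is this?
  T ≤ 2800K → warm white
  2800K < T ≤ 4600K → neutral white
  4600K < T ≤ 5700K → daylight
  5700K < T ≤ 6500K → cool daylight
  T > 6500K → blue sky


Temperature: 8030K
8030K > 6500K → blue sky
Classification: blue sky


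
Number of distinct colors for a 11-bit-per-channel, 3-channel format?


Total bits = 11 bits/channel × 3 channels = 33 bits
Distinct colors = 2^33
= 8,589,934,592 colors


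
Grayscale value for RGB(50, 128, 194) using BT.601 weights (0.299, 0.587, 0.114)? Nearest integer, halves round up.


Gray = 0.299×R + 0.587×G + 0.114×B
Gray = 0.299×50 + 0.587×128 + 0.114×194
Gray = 14.950 + 75.136 + 22.116
Gray = 112.202 → round half up → 112
Gray = 112


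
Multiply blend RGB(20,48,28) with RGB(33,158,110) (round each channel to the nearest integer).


Multiply: C = A×B/255, rounded to nearest integer
R: 20×33/255 = 660/255 ≈ 2.588 → 3
G: 48×158/255 = 7584/255 ≈ 29.741 → 30
B: 28×110/255 = 3080/255 ≈ 12.078 → 12
= RGB(3, 30, 12)


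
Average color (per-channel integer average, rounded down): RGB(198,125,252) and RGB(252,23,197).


Midpoint: each channel = ⌊(C₁+C₂)/2⌋
R: ⌊(198+252)/2⌋ = 225
G: ⌊(125+23)/2⌋ = 74
B: ⌊(252+197)/2⌋ = 224
= RGB(225, 74, 224)


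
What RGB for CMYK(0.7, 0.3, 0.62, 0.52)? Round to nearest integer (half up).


R = 255 × (1-C) × (1-K) = 255 × 0.30 × 0.48 = 36.72 → 37
G = 255 × (1-M) × (1-K) = 255 × 0.70 × 0.48 = 85.68 → 86
B = 255 × (1-Y) × (1-K) = 255 × 0.38 × 0.48 = 46.512 → 47
= RGB(37, 86, 47)


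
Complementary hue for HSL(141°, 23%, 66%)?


Complement = opposite side of color wheel = hue + 180°
H' = (141 + 180) mod 360 = 321°
S and L unchanged.
= HSL(321°, 23%, 66%)


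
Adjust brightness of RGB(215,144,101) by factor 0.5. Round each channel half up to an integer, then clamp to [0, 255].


Multiply each channel by 0.5, round half up, clamp to [0, 255]
R: 215×0.5 = 107.5 → round → 108
G: 144×0.5 = 72
B: 101×0.5 = 50.5 → round → 51
= RGB(108, 72, 51)


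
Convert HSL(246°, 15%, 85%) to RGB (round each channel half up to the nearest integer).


H=246°, S=0.15, L=0.85
C = (1-|2L-1|)×S = (1-|0.70|)×0.15 = 0.045
H' = H/60 = 246/60 ≈ 4.1000; X = C×(1-|H' mod 2 - 1|) = 0.0045
m = L - C/2 = 0.85 - 0.0225 = 0.8275
Sector ⌊H'⌋ = 4 → (R',G',B') = (0.0045, 0.0, 0.045)
RGB = ((R'+m)×255, (G'+m)×255, (B'+m)×255) = (212.16, 211.0125, 222.4875)
Round half up → RGB(212, 211, 222)


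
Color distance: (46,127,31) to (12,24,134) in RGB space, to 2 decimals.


d = √[(R₁-R₂)² + (G₁-G₂)² + (B₁-B₂)²]
d = √[(46-12)² + (127-24)² + (31-134)²]
d = √[1156 + 10609 + 10609]
d = √22374
d ≈ 149.58


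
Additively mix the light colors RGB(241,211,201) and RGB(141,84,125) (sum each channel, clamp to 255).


Additive: each channel = min(255, C₁+C₂)
R: 241+141 = 382 → 255
G: 211+84 = 295 → 255
B: 201+125 = 326 → 255
= RGB(255, 255, 255)


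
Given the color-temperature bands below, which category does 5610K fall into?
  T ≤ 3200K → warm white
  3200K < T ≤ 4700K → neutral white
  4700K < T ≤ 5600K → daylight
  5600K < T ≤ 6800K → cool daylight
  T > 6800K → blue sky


Temperature: 5610K
5600K < 5610K ≤ 6800K → cool daylight
Classification: cool daylight


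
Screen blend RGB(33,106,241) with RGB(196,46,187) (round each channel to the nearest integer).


Screen: C = 255 - (255-A)×(255-B)/255, rounded to nearest integer
R: 255 - (255-33)×(255-196)/255 = 255 - 13098/255 ≈ 255 - 51.365 = 203.635 → 204
G: 255 - (255-106)×(255-46)/255 = 255 - 31141/255 ≈ 255 - 122.122 = 132.878 → 133
B: 255 - (255-241)×(255-187)/255 = 255 - 952/255 ≈ 255 - 3.733 = 251.267 → 251
= RGB(204, 133, 251)


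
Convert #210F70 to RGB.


21 → 33 (R)
0F → 15 (G)
70 → 112 (B)
= RGB(33, 15, 112)


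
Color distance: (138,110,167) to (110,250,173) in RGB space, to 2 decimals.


d = √[(R₁-R₂)² + (G₁-G₂)² + (B₁-B₂)²]
d = √[(138-110)² + (110-250)² + (167-173)²]
d = √[784 + 19600 + 36]
d = √20420
d ≈ 142.90


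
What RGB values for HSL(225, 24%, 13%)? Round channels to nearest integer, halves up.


H=225°, S=0.24, L=0.13
C = (1-|2L-1|)×S = (1-|-0.74|)×0.24 = 0.0624
H' = H/60 = 225/60 ≈ 3.7500; X = C×(1-|H' mod 2 - 1|) = 0.0156
m = L - C/2 = 0.13 - 0.0312 = 0.0988
Sector ⌊H'⌋ = 3 → (R',G',B') = (0.0, 0.0156, 0.0624)
RGB = ((R'+m)×255, (G'+m)×255, (B'+m)×255) = (25.194, 29.172, 41.106)
Round half up → RGB(25, 29, 41)


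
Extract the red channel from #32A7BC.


Color: #32A7BC
R = 32 = 50
G = A7 = 167
B = BC = 188
Red = 50


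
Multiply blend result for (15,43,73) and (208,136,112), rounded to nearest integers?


Multiply: C = A×B/255, rounded to nearest integer
R: 15×208/255 = 3120/255 ≈ 12.235 → 12
G: 43×136/255 = 5848/255 ≈ 22.933 → 23
B: 73×112/255 = 8176/255 ≈ 32.063 → 32
= RGB(12, 23, 32)
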